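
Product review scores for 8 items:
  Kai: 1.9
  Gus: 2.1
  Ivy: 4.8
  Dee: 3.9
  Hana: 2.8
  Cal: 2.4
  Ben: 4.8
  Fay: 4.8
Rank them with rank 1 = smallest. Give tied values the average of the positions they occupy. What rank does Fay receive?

Sorted (ascending): 1.9, 2.1, 2.4, 2.8, 3.9, 4.8, 4.8, 4.8
The 3 values of 4.8 occupy positions 6–8 → average rank 7.
Fay has value 4.8 → rank 7.

7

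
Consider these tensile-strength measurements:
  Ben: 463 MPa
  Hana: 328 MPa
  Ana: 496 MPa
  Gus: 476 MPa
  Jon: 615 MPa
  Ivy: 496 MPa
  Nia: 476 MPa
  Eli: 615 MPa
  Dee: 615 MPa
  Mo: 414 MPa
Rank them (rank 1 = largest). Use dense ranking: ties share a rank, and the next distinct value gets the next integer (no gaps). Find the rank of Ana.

Sorted (descending): 615, 615, 615, 496, 496, 476, 476, 463, 414, 328
The 3 values of 615 share dense rank 1.
The 2 values of 496 share dense rank 2.
The 2 values of 476 share dense rank 3.
Remaining distinct values take the next consecutive integers.
Ana has value 496 MPa → rank 2.

2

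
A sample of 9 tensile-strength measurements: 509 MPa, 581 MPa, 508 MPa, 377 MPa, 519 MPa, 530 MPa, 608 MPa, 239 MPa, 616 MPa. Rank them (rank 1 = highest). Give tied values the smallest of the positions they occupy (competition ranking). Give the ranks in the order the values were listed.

Sorted (descending): 616, 608, 581, 530, 519, 509, 508, 377, 239
No ties — each value takes its position as its rank.

6, 3, 7, 8, 5, 4, 2, 9, 1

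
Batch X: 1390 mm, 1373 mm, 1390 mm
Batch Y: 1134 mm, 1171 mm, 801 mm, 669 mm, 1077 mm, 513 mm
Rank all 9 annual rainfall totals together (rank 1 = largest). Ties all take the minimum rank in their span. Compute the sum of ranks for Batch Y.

39

Sorted (descending): 1390, 1390, 1373, 1171, 1134, 1077, 801, 669, 513
The 2 values of 1390 occupy positions 1–2 → each gets rank 1.
Batch Y values → pooled ranks: 1134→5, 1171→4, 801→7, 669→8, 1077→6, 513→9
Rank sum = 5 + 4 + 7 + 8 + 6 + 9 = 39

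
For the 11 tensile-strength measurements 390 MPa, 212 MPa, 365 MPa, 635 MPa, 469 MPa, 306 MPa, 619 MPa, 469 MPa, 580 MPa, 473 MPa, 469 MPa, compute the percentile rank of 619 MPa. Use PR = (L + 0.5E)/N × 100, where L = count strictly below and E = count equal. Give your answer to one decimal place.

N = 11.
Strictly below 619: 9. Equal to 619: 1.
PR = (9 + 0.5·1)/11 × 100 = 86.4

86.4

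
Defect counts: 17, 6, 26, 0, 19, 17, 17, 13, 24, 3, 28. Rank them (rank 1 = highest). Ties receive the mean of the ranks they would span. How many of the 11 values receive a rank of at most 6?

7

Sorted (descending): 28, 26, 24, 19, 17, 17, 17, 13, 6, 3, 0
The 3 values of 17 occupy positions 5–7 → average rank 6.
Ranks ≤ 6: {1, 2, 3, 4, 6, 6, 6} → 7 values.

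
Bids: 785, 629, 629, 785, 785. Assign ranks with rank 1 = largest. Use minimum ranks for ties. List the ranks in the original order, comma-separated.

1, 4, 4, 1, 1

Sorted (descending): 785, 785, 785, 629, 629
The 3 values of 785 occupy positions 1–3 → each gets rank 1.
The 2 values of 629 occupy positions 4–5 → each gets rank 4.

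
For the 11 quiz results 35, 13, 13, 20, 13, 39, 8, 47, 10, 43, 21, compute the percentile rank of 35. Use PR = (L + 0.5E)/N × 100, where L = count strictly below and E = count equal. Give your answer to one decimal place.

N = 11.
Strictly below 35: 7. Equal to 35: 1.
PR = (7 + 0.5·1)/11 × 100 = 68.2

68.2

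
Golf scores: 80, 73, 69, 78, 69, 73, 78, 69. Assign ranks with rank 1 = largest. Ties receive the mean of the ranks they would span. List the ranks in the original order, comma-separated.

Sorted (descending): 80, 78, 78, 73, 73, 69, 69, 69
The 2 values of 78 occupy positions 2–3 → average rank (2+3)/2 = 2.5.
The 2 values of 73 occupy positions 4–5 → average rank (4+5)/2 = 4.5.
The 3 values of 69 occupy positions 6–8 → average rank 7.

1, 4.5, 7, 2.5, 7, 4.5, 2.5, 7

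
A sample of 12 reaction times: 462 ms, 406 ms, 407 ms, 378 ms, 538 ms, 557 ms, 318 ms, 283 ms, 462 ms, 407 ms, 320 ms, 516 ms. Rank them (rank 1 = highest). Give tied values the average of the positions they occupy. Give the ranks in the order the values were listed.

Sorted (descending): 557, 538, 516, 462, 462, 407, 407, 406, 378, 320, 318, 283
The 2 values of 462 occupy positions 4–5 → average rank (4+5)/2 = 4.5.
The 2 values of 407 occupy positions 6–7 → average rank (6+7)/2 = 6.5.

4.5, 8, 6.5, 9, 2, 1, 11, 12, 4.5, 6.5, 10, 3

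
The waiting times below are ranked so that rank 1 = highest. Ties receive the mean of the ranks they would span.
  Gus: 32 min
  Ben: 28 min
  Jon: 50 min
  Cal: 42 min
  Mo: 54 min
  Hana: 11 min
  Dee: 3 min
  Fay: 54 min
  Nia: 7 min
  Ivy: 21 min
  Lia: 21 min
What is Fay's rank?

1.5

Sorted (descending): 54, 54, 50, 42, 32, 28, 21, 21, 11, 7, 3
The 2 values of 54 occupy positions 1–2 → average rank (1+2)/2 = 1.5.
The 2 values of 21 occupy positions 7–8 → average rank (7+8)/2 = 7.5.
Fay has value 54 min → rank 1.5.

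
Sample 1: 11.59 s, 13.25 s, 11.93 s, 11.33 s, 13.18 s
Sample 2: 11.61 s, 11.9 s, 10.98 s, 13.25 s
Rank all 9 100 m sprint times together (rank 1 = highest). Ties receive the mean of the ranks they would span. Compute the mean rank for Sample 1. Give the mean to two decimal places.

4.70

Sorted (descending): 13.25, 13.25, 13.18, 11.93, 11.9, 11.61, 11.59, 11.33, 10.98
The 2 values of 13.25 occupy positions 1–2 → average rank (1+2)/2 = 1.5.
Sample 1 values → pooled ranks: 11.59→7, 13.25→1.5, 11.93→4, 11.33→8, 13.18→3
Mean rank = (7 + 1.5 + 4 + 8 + 3) / 5 = 4.70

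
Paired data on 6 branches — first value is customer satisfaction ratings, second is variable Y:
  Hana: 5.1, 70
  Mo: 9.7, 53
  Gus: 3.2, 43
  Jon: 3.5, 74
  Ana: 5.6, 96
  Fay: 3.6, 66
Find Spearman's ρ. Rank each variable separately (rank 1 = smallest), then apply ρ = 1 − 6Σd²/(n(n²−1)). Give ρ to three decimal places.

0.257

Ranks of variable 1: 4, 6, 1, 2, 5, 3
Ranks of variable 2: 4, 2, 1, 5, 6, 3
d = r₁ − r₂: 0, 4, 0, -3, -1, 0
d²: 0, 16, 0, 9, 1, 0; Σd² = 26
ρ = 1 − 6·26/(6·35) = 1 − 156/210 = 0.257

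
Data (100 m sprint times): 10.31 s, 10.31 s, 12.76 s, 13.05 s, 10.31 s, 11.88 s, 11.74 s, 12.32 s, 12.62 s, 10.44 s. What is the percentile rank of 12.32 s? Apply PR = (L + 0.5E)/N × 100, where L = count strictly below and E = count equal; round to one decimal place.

65.0

N = 10.
Strictly below 12.32: 6. Equal to 12.32: 1.
PR = (6 + 0.5·1)/10 × 100 = 65.0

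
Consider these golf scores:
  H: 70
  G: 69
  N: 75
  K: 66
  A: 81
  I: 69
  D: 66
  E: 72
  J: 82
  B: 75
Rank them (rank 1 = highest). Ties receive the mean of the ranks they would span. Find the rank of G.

7.5

Sorted (descending): 82, 81, 75, 75, 72, 70, 69, 69, 66, 66
The 2 values of 75 occupy positions 3–4 → average rank (3+4)/2 = 3.5.
The 2 values of 69 occupy positions 7–8 → average rank (7+8)/2 = 7.5.
The 2 values of 66 occupy positions 9–10 → average rank (9+10)/2 = 9.5.
G has value 69 → rank 7.5.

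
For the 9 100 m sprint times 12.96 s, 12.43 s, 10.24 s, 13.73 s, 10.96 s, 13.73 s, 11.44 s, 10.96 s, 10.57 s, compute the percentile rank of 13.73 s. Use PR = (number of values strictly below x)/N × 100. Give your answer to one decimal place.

77.8

N = 9.
Strictly below 13.73: 7. Equal to 13.73: 2.
PR = 7/9 × 100 = 77.8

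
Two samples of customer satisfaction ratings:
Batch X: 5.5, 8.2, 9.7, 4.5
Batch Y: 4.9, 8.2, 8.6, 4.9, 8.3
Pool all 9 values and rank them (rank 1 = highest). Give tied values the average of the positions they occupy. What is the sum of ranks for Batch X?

Sorted (descending): 9.7, 8.6, 8.3, 8.2, 8.2, 5.5, 4.9, 4.9, 4.5
The 2 values of 8.2 occupy positions 4–5 → average rank (4+5)/2 = 4.5.
The 2 values of 4.9 occupy positions 7–8 → average rank (7+8)/2 = 7.5.
Batch X values → pooled ranks: 5.5→6, 8.2→4.5, 9.7→1, 4.5→9
Rank sum = 6 + 4.5 + 1 + 9 = 20.5

20.5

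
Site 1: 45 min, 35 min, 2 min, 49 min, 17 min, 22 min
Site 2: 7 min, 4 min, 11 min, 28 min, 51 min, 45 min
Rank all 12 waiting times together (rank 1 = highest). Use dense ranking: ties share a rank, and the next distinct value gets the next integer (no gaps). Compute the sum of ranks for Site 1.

Sorted (descending): 51, 49, 45, 45, 35, 28, 22, 17, 11, 7, 4, 2
The 2 values of 45 share dense rank 3.
Remaining distinct values take the next consecutive integers.
Site 1 values → pooled ranks: 45→3, 35→4, 2→11, 49→2, 17→7, 22→6
Rank sum = 3 + 4 + 11 + 2 + 7 + 6 = 33

33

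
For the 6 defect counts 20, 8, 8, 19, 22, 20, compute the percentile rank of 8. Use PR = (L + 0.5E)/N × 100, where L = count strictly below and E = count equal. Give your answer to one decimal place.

16.7

N = 6.
Strictly below 8: 0. Equal to 8: 2.
PR = (0 + 0.5·2)/6 × 100 = 16.7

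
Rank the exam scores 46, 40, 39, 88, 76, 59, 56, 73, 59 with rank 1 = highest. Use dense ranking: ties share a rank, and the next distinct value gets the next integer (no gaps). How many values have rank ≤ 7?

Sorted (descending): 88, 76, 73, 59, 59, 56, 46, 40, 39
The 2 values of 59 share dense rank 4.
Remaining distinct values take the next consecutive integers.
Ranks ≤ 7: {1, 2, 3, 4, 4, 5, 6, 7} → 8 values.

8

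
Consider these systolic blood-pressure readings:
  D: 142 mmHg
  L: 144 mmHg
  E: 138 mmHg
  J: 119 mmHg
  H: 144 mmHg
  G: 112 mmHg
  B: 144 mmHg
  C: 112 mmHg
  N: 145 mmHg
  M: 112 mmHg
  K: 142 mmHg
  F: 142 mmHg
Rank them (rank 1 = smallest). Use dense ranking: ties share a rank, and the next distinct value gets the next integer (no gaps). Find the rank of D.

Sorted (ascending): 112, 112, 112, 119, 138, 142, 142, 142, 144, 144, 144, 145
The 3 values of 112 share dense rank 1.
The 3 values of 142 share dense rank 4.
The 3 values of 144 share dense rank 5.
Remaining distinct values take the next consecutive integers.
D has value 142 mmHg → rank 4.

4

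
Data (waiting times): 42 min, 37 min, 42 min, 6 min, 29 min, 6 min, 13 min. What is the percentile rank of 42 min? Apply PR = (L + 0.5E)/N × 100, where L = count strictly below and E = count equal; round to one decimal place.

N = 7.
Strictly below 42: 5. Equal to 42: 2.
PR = (5 + 0.5·2)/7 × 100 = 85.7

85.7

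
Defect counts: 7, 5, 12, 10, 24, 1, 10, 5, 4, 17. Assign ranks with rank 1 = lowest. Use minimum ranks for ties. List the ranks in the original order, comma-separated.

5, 3, 8, 6, 10, 1, 6, 3, 2, 9

Sorted (ascending): 1, 4, 5, 5, 7, 10, 10, 12, 17, 24
The 2 values of 5 occupy positions 3–4 → each gets rank 3.
The 2 values of 10 occupy positions 6–7 → each gets rank 6.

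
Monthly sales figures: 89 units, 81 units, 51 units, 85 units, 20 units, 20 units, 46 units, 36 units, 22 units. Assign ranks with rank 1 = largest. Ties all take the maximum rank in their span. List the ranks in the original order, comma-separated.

Sorted (descending): 89, 85, 81, 51, 46, 36, 22, 20, 20
The 2 values of 20 occupy positions 8–9 → each gets rank 9.

1, 3, 4, 2, 9, 9, 5, 6, 7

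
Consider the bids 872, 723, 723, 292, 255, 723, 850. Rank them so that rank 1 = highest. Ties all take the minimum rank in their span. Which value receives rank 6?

292

Sorted (descending): 872, 850, 723, 723, 723, 292, 255
The 3 values of 723 occupy positions 3–5 → each gets rank 3.
Rank 6 → value 292.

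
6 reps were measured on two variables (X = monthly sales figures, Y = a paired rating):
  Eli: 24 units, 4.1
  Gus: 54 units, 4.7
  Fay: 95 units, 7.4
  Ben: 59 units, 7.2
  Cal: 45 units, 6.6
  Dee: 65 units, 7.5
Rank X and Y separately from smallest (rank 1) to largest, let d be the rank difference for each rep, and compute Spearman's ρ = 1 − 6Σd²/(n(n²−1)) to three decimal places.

Ranks of variable 1: 1, 3, 6, 4, 2, 5
Ranks of variable 2: 1, 2, 5, 4, 3, 6
d = r₁ − r₂: 0, 1, 1, 0, -1, -1
d²: 0, 1, 1, 0, 1, 1; Σd² = 4
ρ = 1 − 6·4/(6·35) = 1 − 24/210 = 0.886

0.886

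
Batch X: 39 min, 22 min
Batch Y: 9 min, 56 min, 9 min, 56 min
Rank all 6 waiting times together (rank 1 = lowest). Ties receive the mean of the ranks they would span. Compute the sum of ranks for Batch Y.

Sorted (ascending): 9, 9, 22, 39, 56, 56
The 2 values of 9 occupy positions 1–2 → average rank (1+2)/2 = 1.5.
The 2 values of 56 occupy positions 5–6 → average rank (5+6)/2 = 5.5.
Batch Y values → pooled ranks: 9→1.5, 56→5.5, 9→1.5, 56→5.5
Rank sum = 1.5 + 5.5 + 1.5 + 5.5 = 14

14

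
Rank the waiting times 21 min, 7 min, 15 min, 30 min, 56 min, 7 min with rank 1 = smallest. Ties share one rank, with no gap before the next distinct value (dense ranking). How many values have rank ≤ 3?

Sorted (ascending): 7, 7, 15, 21, 30, 56
The 2 values of 7 share dense rank 1.
Remaining distinct values take the next consecutive integers.
Ranks ≤ 3: {1, 1, 2, 3} → 4 values.

4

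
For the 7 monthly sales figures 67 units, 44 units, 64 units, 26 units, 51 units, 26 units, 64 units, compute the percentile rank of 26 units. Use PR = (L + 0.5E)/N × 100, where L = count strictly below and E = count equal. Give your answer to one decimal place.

N = 7.
Strictly below 26: 0. Equal to 26: 2.
PR = (0 + 0.5·2)/7 × 100 = 14.3

14.3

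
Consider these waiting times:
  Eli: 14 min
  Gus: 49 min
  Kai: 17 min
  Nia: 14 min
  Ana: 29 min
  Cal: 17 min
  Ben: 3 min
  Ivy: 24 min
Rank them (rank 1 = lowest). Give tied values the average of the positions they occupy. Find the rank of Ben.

Sorted (ascending): 3, 14, 14, 17, 17, 24, 29, 49
The 2 values of 14 occupy positions 2–3 → average rank (2+3)/2 = 2.5.
The 2 values of 17 occupy positions 4–5 → average rank (4+5)/2 = 4.5.
Ben has value 3 min → rank 1.

1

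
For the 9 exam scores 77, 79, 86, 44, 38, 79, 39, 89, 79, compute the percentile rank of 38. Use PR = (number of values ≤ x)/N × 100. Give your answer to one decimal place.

11.1

N = 9.
Strictly below 38: 0. Equal to 38: 1.
PR = 1/9 × 100 = 11.1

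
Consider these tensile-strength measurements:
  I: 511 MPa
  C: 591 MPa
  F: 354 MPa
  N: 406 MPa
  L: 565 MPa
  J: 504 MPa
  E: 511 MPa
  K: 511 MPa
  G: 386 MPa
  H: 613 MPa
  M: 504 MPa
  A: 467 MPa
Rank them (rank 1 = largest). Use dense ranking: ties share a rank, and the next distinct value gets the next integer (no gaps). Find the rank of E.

Sorted (descending): 613, 591, 565, 511, 511, 511, 504, 504, 467, 406, 386, 354
The 3 values of 511 share dense rank 4.
The 2 values of 504 share dense rank 5.
Remaining distinct values take the next consecutive integers.
E has value 511 MPa → rank 4.

4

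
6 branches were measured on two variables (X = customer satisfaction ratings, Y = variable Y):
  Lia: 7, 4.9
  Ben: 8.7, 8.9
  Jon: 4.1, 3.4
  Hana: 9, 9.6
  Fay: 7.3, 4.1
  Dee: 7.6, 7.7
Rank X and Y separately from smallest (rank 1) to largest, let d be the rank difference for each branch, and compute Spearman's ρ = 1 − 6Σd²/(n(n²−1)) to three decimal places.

Ranks of variable 1: 2, 5, 1, 6, 3, 4
Ranks of variable 2: 3, 5, 1, 6, 2, 4
d = r₁ − r₂: -1, 0, 0, 0, 1, 0
d²: 1, 0, 0, 0, 1, 0; Σd² = 2
ρ = 1 − 6·2/(6·35) = 1 − 12/210 = 0.943

0.943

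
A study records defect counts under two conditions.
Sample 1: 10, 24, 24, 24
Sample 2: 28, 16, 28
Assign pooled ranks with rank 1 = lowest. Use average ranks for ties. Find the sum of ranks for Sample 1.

13

Sorted (ascending): 10, 16, 24, 24, 24, 28, 28
The 3 values of 24 occupy positions 3–5 → average rank 4.
The 2 values of 28 occupy positions 6–7 → average rank (6+7)/2 = 6.5.
Sample 1 values → pooled ranks: 10→1, 24→4, 24→4, 24→4
Rank sum = 1 + 4 + 4 + 4 = 13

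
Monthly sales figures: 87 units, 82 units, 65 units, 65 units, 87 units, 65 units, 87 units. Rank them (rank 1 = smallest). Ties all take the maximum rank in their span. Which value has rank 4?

82

Sorted (ascending): 65, 65, 65, 82, 87, 87, 87
The 3 values of 65 occupy positions 1–3 → each gets rank 3.
The 3 values of 87 occupy positions 5–7 → each gets rank 7.
Rank 4 → value 82.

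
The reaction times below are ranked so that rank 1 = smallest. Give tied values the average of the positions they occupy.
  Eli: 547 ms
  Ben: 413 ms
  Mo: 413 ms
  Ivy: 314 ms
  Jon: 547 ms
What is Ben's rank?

Sorted (ascending): 314, 413, 413, 547, 547
The 2 values of 413 occupy positions 2–3 → average rank (2+3)/2 = 2.5.
The 2 values of 547 occupy positions 4–5 → average rank (4+5)/2 = 4.5.
Ben has value 413 ms → rank 2.5.

2.5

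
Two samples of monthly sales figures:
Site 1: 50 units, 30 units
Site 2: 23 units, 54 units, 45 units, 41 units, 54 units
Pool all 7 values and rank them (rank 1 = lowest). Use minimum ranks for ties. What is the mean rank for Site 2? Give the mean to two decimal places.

Sorted (ascending): 23, 30, 41, 45, 50, 54, 54
The 2 values of 54 occupy positions 6–7 → each gets rank 6.
Site 2 values → pooled ranks: 23→1, 54→6, 45→4, 41→3, 54→6
Mean rank = (1 + 6 + 4 + 3 + 6) / 5 = 4.00

4.00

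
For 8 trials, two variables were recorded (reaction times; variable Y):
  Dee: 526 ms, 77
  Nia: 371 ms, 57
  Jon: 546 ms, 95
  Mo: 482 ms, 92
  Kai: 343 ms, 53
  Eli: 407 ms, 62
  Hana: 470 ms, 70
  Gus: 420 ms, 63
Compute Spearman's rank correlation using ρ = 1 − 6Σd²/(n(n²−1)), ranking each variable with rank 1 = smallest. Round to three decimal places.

0.976

Ranks of variable 1: 7, 2, 8, 6, 1, 3, 5, 4
Ranks of variable 2: 6, 2, 8, 7, 1, 3, 5, 4
d = r₁ − r₂: 1, 0, 0, -1, 0, 0, 0, 0
d²: 1, 0, 0, 1, 0, 0, 0, 0; Σd² = 2
ρ = 1 − 6·2/(8·63) = 1 − 12/504 = 0.976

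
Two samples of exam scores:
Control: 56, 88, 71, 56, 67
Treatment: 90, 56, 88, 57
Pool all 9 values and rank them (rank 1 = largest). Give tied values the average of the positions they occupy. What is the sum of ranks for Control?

Sorted (descending): 90, 88, 88, 71, 67, 57, 56, 56, 56
The 2 values of 88 occupy positions 2–3 → average rank (2+3)/2 = 2.5.
The 3 values of 56 occupy positions 7–9 → average rank 8.
Control values → pooled ranks: 56→8, 88→2.5, 71→4, 56→8, 67→5
Rank sum = 8 + 2.5 + 4 + 8 + 5 = 27.5

27.5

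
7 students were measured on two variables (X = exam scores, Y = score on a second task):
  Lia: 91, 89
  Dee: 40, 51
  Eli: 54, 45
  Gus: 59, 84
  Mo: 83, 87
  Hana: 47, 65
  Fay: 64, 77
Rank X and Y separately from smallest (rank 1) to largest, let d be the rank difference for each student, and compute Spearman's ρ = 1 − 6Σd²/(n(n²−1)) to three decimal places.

0.857

Ranks of variable 1: 7, 1, 3, 4, 6, 2, 5
Ranks of variable 2: 7, 2, 1, 5, 6, 3, 4
d = r₁ − r₂: 0, -1, 2, -1, 0, -1, 1
d²: 0, 1, 4, 1, 0, 1, 1; Σd² = 8
ρ = 1 − 6·8/(7·48) = 1 − 48/336 = 0.857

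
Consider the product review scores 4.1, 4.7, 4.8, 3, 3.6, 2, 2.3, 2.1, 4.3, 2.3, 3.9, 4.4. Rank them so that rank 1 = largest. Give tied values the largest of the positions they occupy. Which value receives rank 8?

3

Sorted (descending): 4.8, 4.7, 4.4, 4.3, 4.1, 3.9, 3.6, 3, 2.3, 2.3, 2.1, 2
The 2 values of 2.3 occupy positions 9–10 → each gets rank 10.
Rank 8 → value 3.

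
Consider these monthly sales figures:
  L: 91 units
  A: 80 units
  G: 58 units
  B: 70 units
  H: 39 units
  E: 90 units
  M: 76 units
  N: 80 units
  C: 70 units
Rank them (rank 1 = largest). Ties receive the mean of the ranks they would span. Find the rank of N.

Sorted (descending): 91, 90, 80, 80, 76, 70, 70, 58, 39
The 2 values of 80 occupy positions 3–4 → average rank (3+4)/2 = 3.5.
The 2 values of 70 occupy positions 6–7 → average rank (6+7)/2 = 6.5.
N has value 80 units → rank 3.5.

3.5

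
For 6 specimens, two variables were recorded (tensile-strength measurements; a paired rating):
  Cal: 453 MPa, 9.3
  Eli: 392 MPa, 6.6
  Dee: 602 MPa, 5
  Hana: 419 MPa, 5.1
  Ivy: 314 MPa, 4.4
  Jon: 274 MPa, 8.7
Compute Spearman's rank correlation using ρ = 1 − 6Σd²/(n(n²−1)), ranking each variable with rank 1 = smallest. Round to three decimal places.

Ranks of variable 1: 5, 3, 6, 4, 2, 1
Ranks of variable 2: 6, 4, 2, 3, 1, 5
d = r₁ − r₂: -1, -1, 4, 1, 1, -4
d²: 1, 1, 16, 1, 1, 16; Σd² = 36
ρ = 1 − 6·36/(6·35) = 1 − 216/210 = -0.029

-0.029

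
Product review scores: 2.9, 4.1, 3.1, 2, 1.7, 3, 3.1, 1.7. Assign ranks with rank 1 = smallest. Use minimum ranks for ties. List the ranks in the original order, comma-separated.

4, 8, 6, 3, 1, 5, 6, 1

Sorted (ascending): 1.7, 1.7, 2, 2.9, 3, 3.1, 3.1, 4.1
The 2 values of 1.7 occupy positions 1–2 → each gets rank 1.
The 2 values of 3.1 occupy positions 6–7 → each gets rank 6.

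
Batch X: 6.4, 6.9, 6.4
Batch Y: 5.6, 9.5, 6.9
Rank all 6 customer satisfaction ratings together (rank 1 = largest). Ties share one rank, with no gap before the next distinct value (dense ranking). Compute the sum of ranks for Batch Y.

7

Sorted (descending): 9.5, 6.9, 6.9, 6.4, 6.4, 5.6
The 2 values of 6.9 share dense rank 2.
The 2 values of 6.4 share dense rank 3.
Remaining distinct values take the next consecutive integers.
Batch Y values → pooled ranks: 5.6→4, 9.5→1, 6.9→2
Rank sum = 4 + 1 + 2 = 7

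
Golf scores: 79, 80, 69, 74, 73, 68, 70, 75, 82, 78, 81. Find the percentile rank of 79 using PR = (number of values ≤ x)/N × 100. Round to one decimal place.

72.7

N = 11.
Strictly below 79: 7. Equal to 79: 1.
PR = 8/11 × 100 = 72.7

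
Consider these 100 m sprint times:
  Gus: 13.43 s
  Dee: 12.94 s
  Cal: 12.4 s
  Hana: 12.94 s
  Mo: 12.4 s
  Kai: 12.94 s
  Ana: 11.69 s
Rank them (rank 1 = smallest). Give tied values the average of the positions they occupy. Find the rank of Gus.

Sorted (ascending): 11.69, 12.4, 12.4, 12.94, 12.94, 12.94, 13.43
The 2 values of 12.4 occupy positions 2–3 → average rank (2+3)/2 = 2.5.
The 3 values of 12.94 occupy positions 4–6 → average rank 5.
Gus has value 13.43 s → rank 7.

7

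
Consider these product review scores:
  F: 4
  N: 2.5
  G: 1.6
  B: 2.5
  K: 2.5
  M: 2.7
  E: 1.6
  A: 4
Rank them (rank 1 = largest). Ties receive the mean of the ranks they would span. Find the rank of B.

5

Sorted (descending): 4, 4, 2.7, 2.5, 2.5, 2.5, 1.6, 1.6
The 2 values of 4 occupy positions 1–2 → average rank (1+2)/2 = 1.5.
The 3 values of 2.5 occupy positions 4–6 → average rank 5.
The 2 values of 1.6 occupy positions 7–8 → average rank (7+8)/2 = 7.5.
B has value 2.5 → rank 5.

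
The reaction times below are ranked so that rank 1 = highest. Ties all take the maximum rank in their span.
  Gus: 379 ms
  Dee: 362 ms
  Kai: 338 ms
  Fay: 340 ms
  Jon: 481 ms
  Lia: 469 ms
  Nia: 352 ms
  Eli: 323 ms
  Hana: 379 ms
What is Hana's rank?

Sorted (descending): 481, 469, 379, 379, 362, 352, 340, 338, 323
The 2 values of 379 occupy positions 3–4 → each gets rank 4.
Hana has value 379 ms → rank 4.

4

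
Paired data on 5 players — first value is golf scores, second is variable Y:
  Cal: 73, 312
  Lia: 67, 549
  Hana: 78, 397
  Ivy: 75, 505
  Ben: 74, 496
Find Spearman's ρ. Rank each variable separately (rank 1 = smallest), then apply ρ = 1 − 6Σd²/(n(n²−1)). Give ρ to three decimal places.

-0.300

Ranks of variable 1: 2, 1, 5, 4, 3
Ranks of variable 2: 1, 5, 2, 4, 3
d = r₁ − r₂: 1, -4, 3, 0, 0
d²: 1, 16, 9, 0, 0; Σd² = 26
ρ = 1 − 6·26/(5·24) = 1 − 156/120 = -0.300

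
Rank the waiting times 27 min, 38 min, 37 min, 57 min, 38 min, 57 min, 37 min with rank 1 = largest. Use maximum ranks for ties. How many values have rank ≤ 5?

4

Sorted (descending): 57, 57, 38, 38, 37, 37, 27
The 2 values of 57 occupy positions 1–2 → each gets rank 2.
The 2 values of 38 occupy positions 3–4 → each gets rank 4.
The 2 values of 37 occupy positions 5–6 → each gets rank 6.
Ranks ≤ 5: {2, 2, 4, 4} → 4 values.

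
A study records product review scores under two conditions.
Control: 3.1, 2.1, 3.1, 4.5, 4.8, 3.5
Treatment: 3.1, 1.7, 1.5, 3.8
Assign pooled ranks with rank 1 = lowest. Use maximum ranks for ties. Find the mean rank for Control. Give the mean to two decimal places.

6.83

Sorted (ascending): 1.5, 1.7, 2.1, 3.1, 3.1, 3.1, 3.5, 3.8, 4.5, 4.8
The 3 values of 3.1 occupy positions 4–6 → each gets rank 6.
Control values → pooled ranks: 3.1→6, 2.1→3, 3.1→6, 4.5→9, 4.8→10, 3.5→7
Mean rank = (6 + 3 + 6 + 9 + 10 + 7) / 6 = 6.83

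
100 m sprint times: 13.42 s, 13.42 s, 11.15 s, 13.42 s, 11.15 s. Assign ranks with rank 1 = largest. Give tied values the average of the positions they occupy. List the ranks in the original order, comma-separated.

2, 2, 4.5, 2, 4.5

Sorted (descending): 13.42, 13.42, 13.42, 11.15, 11.15
The 3 values of 13.42 occupy positions 1–3 → average rank 2.
The 2 values of 11.15 occupy positions 4–5 → average rank (4+5)/2 = 4.5.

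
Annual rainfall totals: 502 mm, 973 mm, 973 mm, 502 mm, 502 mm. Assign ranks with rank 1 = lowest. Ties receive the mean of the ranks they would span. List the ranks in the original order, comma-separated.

Sorted (ascending): 502, 502, 502, 973, 973
The 3 values of 502 occupy positions 1–3 → average rank 2.
The 2 values of 973 occupy positions 4–5 → average rank (4+5)/2 = 4.5.

2, 4.5, 4.5, 2, 2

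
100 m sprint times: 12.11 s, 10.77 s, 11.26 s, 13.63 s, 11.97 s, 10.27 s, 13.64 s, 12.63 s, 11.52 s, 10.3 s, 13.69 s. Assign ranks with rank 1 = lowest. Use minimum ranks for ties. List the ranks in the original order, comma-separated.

7, 3, 4, 9, 6, 1, 10, 8, 5, 2, 11

Sorted (ascending): 10.27, 10.3, 10.77, 11.26, 11.52, 11.97, 12.11, 12.63, 13.63, 13.64, 13.69
No ties — each value takes its position as its rank.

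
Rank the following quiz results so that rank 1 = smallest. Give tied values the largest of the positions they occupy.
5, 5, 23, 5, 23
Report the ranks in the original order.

3, 3, 5, 3, 5

Sorted (ascending): 5, 5, 5, 23, 23
The 3 values of 5 occupy positions 1–3 → each gets rank 3.
The 2 values of 23 occupy positions 4–5 → each gets rank 5.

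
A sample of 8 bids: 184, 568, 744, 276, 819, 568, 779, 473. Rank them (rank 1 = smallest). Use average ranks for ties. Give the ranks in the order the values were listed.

1, 4.5, 6, 2, 8, 4.5, 7, 3

Sorted (ascending): 184, 276, 473, 568, 568, 744, 779, 819
The 2 values of 568 occupy positions 4–5 → average rank (4+5)/2 = 4.5.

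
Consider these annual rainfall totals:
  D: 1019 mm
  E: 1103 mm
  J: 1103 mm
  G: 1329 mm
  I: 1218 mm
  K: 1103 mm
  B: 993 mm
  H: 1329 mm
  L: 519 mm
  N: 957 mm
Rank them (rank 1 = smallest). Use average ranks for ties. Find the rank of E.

6

Sorted (ascending): 519, 957, 993, 1019, 1103, 1103, 1103, 1218, 1329, 1329
The 3 values of 1103 occupy positions 5–7 → average rank 6.
The 2 values of 1329 occupy positions 9–10 → average rank (9+10)/2 = 9.5.
E has value 1103 mm → rank 6.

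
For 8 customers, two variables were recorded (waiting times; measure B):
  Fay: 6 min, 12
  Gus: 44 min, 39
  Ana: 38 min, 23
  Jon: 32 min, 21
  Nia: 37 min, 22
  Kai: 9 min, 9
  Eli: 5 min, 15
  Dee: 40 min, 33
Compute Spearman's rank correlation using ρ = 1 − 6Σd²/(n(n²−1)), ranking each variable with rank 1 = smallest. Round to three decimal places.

0.905

Ranks of variable 1: 2, 8, 6, 4, 5, 3, 1, 7
Ranks of variable 2: 2, 8, 6, 4, 5, 1, 3, 7
d = r₁ − r₂: 0, 0, 0, 0, 0, 2, -2, 0
d²: 0, 0, 0, 0, 0, 4, 4, 0; Σd² = 8
ρ = 1 − 6·8/(8·63) = 1 − 48/504 = 0.905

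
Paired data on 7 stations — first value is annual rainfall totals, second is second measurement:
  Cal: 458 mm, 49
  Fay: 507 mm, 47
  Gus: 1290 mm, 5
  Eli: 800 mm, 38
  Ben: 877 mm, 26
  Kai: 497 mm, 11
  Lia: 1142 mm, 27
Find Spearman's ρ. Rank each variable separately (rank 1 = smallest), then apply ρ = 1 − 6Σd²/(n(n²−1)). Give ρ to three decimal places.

-0.607

Ranks of variable 1: 1, 3, 7, 4, 5, 2, 6
Ranks of variable 2: 7, 6, 1, 5, 3, 2, 4
d = r₁ − r₂: -6, -3, 6, -1, 2, 0, 2
d²: 36, 9, 36, 1, 4, 0, 4; Σd² = 90
ρ = 1 − 6·90/(7·48) = 1 − 540/336 = -0.607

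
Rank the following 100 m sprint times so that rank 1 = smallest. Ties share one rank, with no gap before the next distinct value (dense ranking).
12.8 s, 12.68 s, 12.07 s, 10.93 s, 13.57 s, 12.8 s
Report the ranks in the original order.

Sorted (ascending): 10.93, 12.07, 12.68, 12.8, 12.8, 13.57
The 2 values of 12.8 share dense rank 4.
Remaining distinct values take the next consecutive integers.

4, 3, 2, 1, 5, 4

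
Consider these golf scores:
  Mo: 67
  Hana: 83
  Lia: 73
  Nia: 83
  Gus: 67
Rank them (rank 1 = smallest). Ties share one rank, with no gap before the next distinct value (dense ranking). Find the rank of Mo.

Sorted (ascending): 67, 67, 73, 83, 83
The 2 values of 67 share dense rank 1.
The 2 values of 83 share dense rank 3.
Remaining distinct values take the next consecutive integers.
Mo has value 67 → rank 1.

1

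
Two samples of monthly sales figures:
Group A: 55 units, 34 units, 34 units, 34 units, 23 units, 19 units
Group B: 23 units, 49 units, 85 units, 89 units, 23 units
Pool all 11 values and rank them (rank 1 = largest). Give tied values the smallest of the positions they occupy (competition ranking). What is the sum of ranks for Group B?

23

Sorted (descending): 89, 85, 55, 49, 34, 34, 34, 23, 23, 23, 19
The 3 values of 34 occupy positions 5–7 → each gets rank 5.
The 3 values of 23 occupy positions 8–10 → each gets rank 8.
Group B values → pooled ranks: 23→8, 49→4, 85→2, 89→1, 23→8
Rank sum = 8 + 4 + 2 + 1 + 8 = 23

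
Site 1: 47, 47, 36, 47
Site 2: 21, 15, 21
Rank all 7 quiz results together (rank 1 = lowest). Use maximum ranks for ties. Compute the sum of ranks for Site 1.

25

Sorted (ascending): 15, 21, 21, 36, 47, 47, 47
The 2 values of 21 occupy positions 2–3 → each gets rank 3.
The 3 values of 47 occupy positions 5–7 → each gets rank 7.
Site 1 values → pooled ranks: 47→7, 47→7, 36→4, 47→7
Rank sum = 7 + 7 + 4 + 7 = 25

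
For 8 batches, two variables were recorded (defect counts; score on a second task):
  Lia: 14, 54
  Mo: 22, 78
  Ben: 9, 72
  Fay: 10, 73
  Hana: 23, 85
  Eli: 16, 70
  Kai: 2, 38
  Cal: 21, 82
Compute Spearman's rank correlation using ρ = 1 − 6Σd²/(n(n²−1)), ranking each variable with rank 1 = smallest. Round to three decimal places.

Ranks of variable 1: 4, 7, 2, 3, 8, 5, 1, 6
Ranks of variable 2: 2, 6, 4, 5, 8, 3, 1, 7
d = r₁ − r₂: 2, 1, -2, -2, 0, 2, 0, -1
d²: 4, 1, 4, 4, 0, 4, 0, 1; Σd² = 18
ρ = 1 − 6·18/(8·63) = 1 − 108/504 = 0.786

0.786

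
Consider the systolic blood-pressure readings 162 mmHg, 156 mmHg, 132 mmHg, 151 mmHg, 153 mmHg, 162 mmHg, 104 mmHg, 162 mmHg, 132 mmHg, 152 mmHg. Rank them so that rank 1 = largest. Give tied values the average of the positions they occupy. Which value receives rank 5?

153

Sorted (descending): 162, 162, 162, 156, 153, 152, 151, 132, 132, 104
The 3 values of 162 occupy positions 1–3 → average rank 2.
The 2 values of 132 occupy positions 8–9 → average rank (8+9)/2 = 8.5.
Rank 5 → value 153.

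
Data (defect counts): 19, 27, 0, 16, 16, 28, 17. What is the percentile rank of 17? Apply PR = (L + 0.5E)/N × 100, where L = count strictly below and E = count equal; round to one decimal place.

50.0

N = 7.
Strictly below 17: 3. Equal to 17: 1.
PR = (3 + 0.5·1)/7 × 100 = 50.0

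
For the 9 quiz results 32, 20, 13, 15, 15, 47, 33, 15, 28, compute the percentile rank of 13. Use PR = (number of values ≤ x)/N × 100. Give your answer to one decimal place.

11.1

N = 9.
Strictly below 13: 0. Equal to 13: 1.
PR = 1/9 × 100 = 11.1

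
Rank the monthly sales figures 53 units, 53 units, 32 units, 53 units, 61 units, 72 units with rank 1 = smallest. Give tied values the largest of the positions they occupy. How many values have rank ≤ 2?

Sorted (ascending): 32, 53, 53, 53, 61, 72
The 3 values of 53 occupy positions 2–4 → each gets rank 4.
Ranks ≤ 2: {1} → 1 value.

1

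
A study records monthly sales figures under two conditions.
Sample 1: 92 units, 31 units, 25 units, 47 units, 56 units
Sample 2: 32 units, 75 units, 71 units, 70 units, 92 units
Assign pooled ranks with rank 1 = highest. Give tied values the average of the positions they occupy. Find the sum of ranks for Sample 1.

33.5

Sorted (descending): 92, 92, 75, 71, 70, 56, 47, 32, 31, 25
The 2 values of 92 occupy positions 1–2 → average rank (1+2)/2 = 1.5.
Sample 1 values → pooled ranks: 92→1.5, 31→9, 25→10, 47→7, 56→6
Rank sum = 1.5 + 9 + 10 + 7 + 6 = 33.5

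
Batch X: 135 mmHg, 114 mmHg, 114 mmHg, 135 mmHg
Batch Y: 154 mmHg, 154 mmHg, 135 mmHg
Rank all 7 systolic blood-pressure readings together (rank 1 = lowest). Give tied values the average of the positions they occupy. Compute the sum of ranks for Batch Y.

Sorted (ascending): 114, 114, 135, 135, 135, 154, 154
The 2 values of 114 occupy positions 1–2 → average rank (1+2)/2 = 1.5.
The 3 values of 135 occupy positions 3–5 → average rank 4.
The 2 values of 154 occupy positions 6–7 → average rank (6+7)/2 = 6.5.
Batch Y values → pooled ranks: 154→6.5, 154→6.5, 135→4
Rank sum = 6.5 + 6.5 + 4 = 17

17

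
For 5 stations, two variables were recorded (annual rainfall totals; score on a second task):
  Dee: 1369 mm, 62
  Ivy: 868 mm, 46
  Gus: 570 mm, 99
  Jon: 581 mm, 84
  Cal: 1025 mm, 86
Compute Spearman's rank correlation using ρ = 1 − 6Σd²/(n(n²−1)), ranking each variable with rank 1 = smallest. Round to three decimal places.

-0.500

Ranks of variable 1: 5, 3, 1, 2, 4
Ranks of variable 2: 2, 1, 5, 3, 4
d = r₁ − r₂: 3, 2, -4, -1, 0
d²: 9, 4, 16, 1, 0; Σd² = 30
ρ = 1 − 6·30/(5·24) = 1 − 180/120 = -0.500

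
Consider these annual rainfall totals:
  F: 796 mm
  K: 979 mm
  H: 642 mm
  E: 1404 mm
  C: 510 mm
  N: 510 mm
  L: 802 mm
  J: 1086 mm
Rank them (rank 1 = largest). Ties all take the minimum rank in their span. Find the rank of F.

5

Sorted (descending): 1404, 1086, 979, 802, 796, 642, 510, 510
The 2 values of 510 occupy positions 7–8 → each gets rank 7.
F has value 796 mm → rank 5.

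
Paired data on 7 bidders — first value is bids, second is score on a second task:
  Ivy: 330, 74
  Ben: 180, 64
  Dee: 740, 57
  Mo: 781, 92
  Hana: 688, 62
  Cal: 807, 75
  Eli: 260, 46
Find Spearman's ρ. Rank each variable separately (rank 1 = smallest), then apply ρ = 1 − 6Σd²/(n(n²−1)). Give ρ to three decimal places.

0.536

Ranks of variable 1: 3, 1, 5, 6, 4, 7, 2
Ranks of variable 2: 5, 4, 2, 7, 3, 6, 1
d = r₁ − r₂: -2, -3, 3, -1, 1, 1, 1
d²: 4, 9, 9, 1, 1, 1, 1; Σd² = 26
ρ = 1 − 6·26/(7·48) = 1 − 156/336 = 0.536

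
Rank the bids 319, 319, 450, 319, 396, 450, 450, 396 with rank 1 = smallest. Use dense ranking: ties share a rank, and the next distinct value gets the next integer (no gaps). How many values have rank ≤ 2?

Sorted (ascending): 319, 319, 319, 396, 396, 450, 450, 450
The 3 values of 319 share dense rank 1.
The 2 values of 396 share dense rank 2.
The 3 values of 450 share dense rank 3.
Ranks ≤ 2: {1, 1, 1, 2, 2} → 5 values.

5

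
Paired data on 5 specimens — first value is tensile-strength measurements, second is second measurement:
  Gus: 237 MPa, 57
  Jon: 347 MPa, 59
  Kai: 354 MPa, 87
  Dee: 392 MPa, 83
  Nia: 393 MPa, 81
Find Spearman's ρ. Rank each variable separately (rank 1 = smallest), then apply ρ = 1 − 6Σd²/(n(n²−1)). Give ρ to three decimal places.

0.600

Ranks of variable 1: 1, 2, 3, 4, 5
Ranks of variable 2: 1, 2, 5, 4, 3
d = r₁ − r₂: 0, 0, -2, 0, 2
d²: 0, 0, 4, 0, 4; Σd² = 8
ρ = 1 − 6·8/(5·24) = 1 − 48/120 = 0.600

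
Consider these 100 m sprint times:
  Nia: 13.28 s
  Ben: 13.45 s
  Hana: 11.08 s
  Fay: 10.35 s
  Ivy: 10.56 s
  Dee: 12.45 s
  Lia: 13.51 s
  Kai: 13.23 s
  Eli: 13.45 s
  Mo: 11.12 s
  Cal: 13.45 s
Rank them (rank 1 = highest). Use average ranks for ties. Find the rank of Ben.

3

Sorted (descending): 13.51, 13.45, 13.45, 13.45, 13.28, 13.23, 12.45, 11.12, 11.08, 10.56, 10.35
The 3 values of 13.45 occupy positions 2–4 → average rank 3.
Ben has value 13.45 s → rank 3.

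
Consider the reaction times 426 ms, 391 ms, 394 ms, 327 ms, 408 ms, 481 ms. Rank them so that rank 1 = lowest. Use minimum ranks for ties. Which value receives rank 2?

Sorted (ascending): 327, 391, 394, 408, 426, 481
No ties — each value takes its position as its rank.
Rank 2 → value 391.

391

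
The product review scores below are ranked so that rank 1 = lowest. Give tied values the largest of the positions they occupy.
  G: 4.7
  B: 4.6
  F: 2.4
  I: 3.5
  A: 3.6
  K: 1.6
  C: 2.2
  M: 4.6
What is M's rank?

7

Sorted (ascending): 1.6, 2.2, 2.4, 3.5, 3.6, 4.6, 4.6, 4.7
The 2 values of 4.6 occupy positions 6–7 → each gets rank 7.
M has value 4.6 → rank 7.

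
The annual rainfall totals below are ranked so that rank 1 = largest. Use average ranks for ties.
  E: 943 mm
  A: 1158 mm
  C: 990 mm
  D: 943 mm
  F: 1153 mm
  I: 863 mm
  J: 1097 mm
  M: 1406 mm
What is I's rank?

8

Sorted (descending): 1406, 1158, 1153, 1097, 990, 943, 943, 863
The 2 values of 943 occupy positions 6–7 → average rank (6+7)/2 = 6.5.
I has value 863 mm → rank 8.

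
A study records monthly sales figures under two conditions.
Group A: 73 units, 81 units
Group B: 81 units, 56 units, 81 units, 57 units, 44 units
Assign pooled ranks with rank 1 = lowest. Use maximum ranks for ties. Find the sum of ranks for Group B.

20

Sorted (ascending): 44, 56, 57, 73, 81, 81, 81
The 3 values of 81 occupy positions 5–7 → each gets rank 7.
Group B values → pooled ranks: 81→7, 56→2, 81→7, 57→3, 44→1
Rank sum = 7 + 2 + 7 + 3 + 1 = 20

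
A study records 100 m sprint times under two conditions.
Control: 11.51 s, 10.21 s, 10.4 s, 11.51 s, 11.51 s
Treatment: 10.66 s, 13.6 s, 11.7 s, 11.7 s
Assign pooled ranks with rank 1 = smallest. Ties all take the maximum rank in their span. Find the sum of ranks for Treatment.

Sorted (ascending): 10.21, 10.4, 10.66, 11.51, 11.51, 11.51, 11.7, 11.7, 13.6
The 3 values of 11.51 occupy positions 4–6 → each gets rank 6.
The 2 values of 11.7 occupy positions 7–8 → each gets rank 8.
Treatment values → pooled ranks: 10.66→3, 13.6→9, 11.7→8, 11.7→8
Rank sum = 3 + 9 + 8 + 8 = 28

28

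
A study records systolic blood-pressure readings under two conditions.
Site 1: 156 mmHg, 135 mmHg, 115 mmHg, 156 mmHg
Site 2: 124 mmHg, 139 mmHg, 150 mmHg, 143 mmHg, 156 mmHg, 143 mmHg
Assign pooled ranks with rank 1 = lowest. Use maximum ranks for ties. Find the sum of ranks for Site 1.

Sorted (ascending): 115, 124, 135, 139, 143, 143, 150, 156, 156, 156
The 2 values of 143 occupy positions 5–6 → each gets rank 6.
The 3 values of 156 occupy positions 8–10 → each gets rank 10.
Site 1 values → pooled ranks: 156→10, 135→3, 115→1, 156→10
Rank sum = 10 + 3 + 1 + 10 = 24

24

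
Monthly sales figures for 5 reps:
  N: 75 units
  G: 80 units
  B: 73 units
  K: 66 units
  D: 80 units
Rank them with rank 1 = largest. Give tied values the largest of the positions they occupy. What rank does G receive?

Sorted (descending): 80, 80, 75, 73, 66
The 2 values of 80 occupy positions 1–2 → each gets rank 2.
G has value 80 units → rank 2.

2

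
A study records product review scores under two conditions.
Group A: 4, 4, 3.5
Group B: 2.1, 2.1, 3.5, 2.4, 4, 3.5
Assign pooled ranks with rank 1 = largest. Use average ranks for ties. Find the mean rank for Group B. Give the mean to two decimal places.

6.00

Sorted (descending): 4, 4, 4, 3.5, 3.5, 3.5, 2.4, 2.1, 2.1
The 3 values of 4 occupy positions 1–3 → average rank 2.
The 3 values of 3.5 occupy positions 4–6 → average rank 5.
The 2 values of 2.1 occupy positions 8–9 → average rank (8+9)/2 = 8.5.
Group B values → pooled ranks: 2.1→8.5, 2.1→8.5, 3.5→5, 2.4→7, 4→2, 3.5→5
Mean rank = (8.5 + 8.5 + 5 + 7 + 2 + 5) / 6 = 6.00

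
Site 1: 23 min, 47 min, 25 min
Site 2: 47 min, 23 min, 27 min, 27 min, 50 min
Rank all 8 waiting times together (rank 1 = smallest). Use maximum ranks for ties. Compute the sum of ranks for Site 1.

Sorted (ascending): 23, 23, 25, 27, 27, 47, 47, 50
The 2 values of 23 occupy positions 1–2 → each gets rank 2.
The 2 values of 27 occupy positions 4–5 → each gets rank 5.
The 2 values of 47 occupy positions 6–7 → each gets rank 7.
Site 1 values → pooled ranks: 23→2, 47→7, 25→3
Rank sum = 2 + 7 + 3 = 12

12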